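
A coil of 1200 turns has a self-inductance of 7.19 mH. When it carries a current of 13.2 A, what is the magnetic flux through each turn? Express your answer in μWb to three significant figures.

From L = NΦ_B/I, the flux per turn is Φ_B = LI/N.
Φ_B = (7.190×10^-3 H)(13.2 A)/1200 = 7.909×10^-5 Wb.

Φ_B ≈ 79.1 μWb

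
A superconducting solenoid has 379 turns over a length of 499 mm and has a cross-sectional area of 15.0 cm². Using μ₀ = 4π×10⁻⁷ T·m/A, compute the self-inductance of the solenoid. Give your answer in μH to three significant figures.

A = 15.0 cm² = 1.500×10^-3 m².
For a long solenoid, L = μ₀N²A/ℓ.
L = (4π×10⁻⁷)(379)²(1.500×10^-3)/(0.499 m) = 5.426×10^-4 H.

L ≈ 543 μH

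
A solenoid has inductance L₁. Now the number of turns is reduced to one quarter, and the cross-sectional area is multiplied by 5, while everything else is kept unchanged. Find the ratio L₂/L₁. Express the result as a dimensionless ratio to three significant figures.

L₂/L₁ = 0.313

For a solenoid, L ∝ μᵣN²A/ℓ.
L₂/L₁ = (0.25)^2 × (5) = 0.313.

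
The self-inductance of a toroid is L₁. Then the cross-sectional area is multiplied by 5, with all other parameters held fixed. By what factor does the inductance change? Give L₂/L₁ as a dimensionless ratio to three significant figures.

L₂/L₁ = 5.00

For a toroid, L ∝ μᵣN²A/R.
L₂/L₁ = (5) = 5.00.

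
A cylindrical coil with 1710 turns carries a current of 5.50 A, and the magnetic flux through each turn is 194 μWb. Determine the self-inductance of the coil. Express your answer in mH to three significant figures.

Self-inductance is defined by L = NΦ_B/I (flux linkage over current).
L = (1710)(1.940×10^-4 Wb)/(5.50 A) = 6.032×10^-2 H.

L ≈ 60.3 mH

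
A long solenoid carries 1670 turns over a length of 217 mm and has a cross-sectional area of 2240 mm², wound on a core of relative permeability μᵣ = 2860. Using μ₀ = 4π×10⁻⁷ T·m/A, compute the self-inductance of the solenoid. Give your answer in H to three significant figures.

A = 2240 mm² = 2.240×10^-3 m².
For a long solenoid, L = μ₀μᵣN²A/ℓ.
L = (4π×10⁻⁷)(2860)(1670)²(2.240×10^-3)/(0.217 m) = 103.47 H.

L ≈ 103 H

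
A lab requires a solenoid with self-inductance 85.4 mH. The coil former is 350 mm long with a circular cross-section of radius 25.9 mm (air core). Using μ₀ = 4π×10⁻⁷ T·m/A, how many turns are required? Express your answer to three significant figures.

N ≈ 3360 turns

A = πr² = π(2.590×10^-2 m)² = 2.107×10^-3 m².
From L = μ₀N²A/ℓ, N = √(Lℓ / (μ₀A)).
N = √[(8.540×10^-2)(0.35) / ((4π×10⁻⁷)×2.107×10^-3)] = √(1.129×10^7) ≈ 3359.6.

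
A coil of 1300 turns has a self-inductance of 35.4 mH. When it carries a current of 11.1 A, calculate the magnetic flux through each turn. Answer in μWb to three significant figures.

Φ_B ≈ 302 μWb

From L = NΦ_B/I, the flux per turn is Φ_B = LI/N.
Φ_B = (3.540×10^-2 H)(11.1 A)/1300 = 3.023×10^-4 Wb.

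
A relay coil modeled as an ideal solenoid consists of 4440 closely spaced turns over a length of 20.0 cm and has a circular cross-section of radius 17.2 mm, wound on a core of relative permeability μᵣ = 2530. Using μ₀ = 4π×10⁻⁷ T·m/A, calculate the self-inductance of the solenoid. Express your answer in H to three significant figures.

L ≈ 291 H

A = πr² = π(1.720×10^-2 m)² = 9.294×10^-4 m².
For a long solenoid, L = μ₀μᵣN²A/ℓ.
L = (4π×10⁻⁷)(2530)(4440)²(9.294×10^-4)/(0.2 m) = 291.3 H.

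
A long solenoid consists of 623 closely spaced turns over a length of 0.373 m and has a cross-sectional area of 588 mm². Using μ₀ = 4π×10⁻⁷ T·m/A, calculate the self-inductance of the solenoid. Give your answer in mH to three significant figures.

L ≈ 0.769 mH

A = 588 mm² = 5.880×10^-4 m².
For a long solenoid, L = μ₀N²A/ℓ.
L = (4π×10⁻⁷)(623)²(5.880×10^-4)/(0.373 m) = 7.689×10^-4 H.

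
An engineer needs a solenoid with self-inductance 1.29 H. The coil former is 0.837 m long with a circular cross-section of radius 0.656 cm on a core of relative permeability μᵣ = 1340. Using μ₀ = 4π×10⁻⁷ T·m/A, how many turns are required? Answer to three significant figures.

N ≈ 2180 turns

A = πr² = π(6.560×10^-3 m)² = 1.352×10^-4 m².
From L = μ₀μᵣN²A/ℓ, N = √(Lℓ / (μ₀μᵣA)).
N = √[(1.29)(0.837) / ((4π×10⁻⁷)(1340)×1.352×10^-4)] = √(4.743×10^6) ≈ 2177.8.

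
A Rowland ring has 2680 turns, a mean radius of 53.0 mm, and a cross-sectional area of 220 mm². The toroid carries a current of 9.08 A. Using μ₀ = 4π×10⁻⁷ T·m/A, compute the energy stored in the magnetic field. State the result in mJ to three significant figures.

U ≈ 246 mJ

L = μ₀N²A/(2πR) = (4π×10⁻⁷)(2680)²(2.200×10^-4)/(2π×5.300×10^-2) = 5.963×10^-3 H.
U = ½LI² = ½(5.963×10^-3)(9.08)² = 0.2458 J.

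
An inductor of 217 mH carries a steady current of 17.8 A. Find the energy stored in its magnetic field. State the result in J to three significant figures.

U ≈ 34.4 J

Stored magnetic energy: U = ½LI².
U = ½(0.217 H)(17.8 A)² = 34.38 J.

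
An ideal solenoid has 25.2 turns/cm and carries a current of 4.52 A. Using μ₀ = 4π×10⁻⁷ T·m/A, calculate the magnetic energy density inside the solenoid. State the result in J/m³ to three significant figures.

B = μ₀nI = (4π×10⁻⁷)(2.520×10^3)(4.52) = 1.431×10^-2 T.
u = B²/(2μ₀) = (1.431×10^-2)²/(2×4π×10⁻⁷) = 81.52 J/m³.

u ≈ 81.5 J/m³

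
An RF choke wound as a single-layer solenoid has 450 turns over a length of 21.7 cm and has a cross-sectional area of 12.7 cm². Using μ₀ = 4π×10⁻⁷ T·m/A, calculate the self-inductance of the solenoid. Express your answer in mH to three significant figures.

L ≈ 1.49 mH

A = 12.7 cm² = 1.270×10^-3 m².
For a long solenoid, L = μ₀N²A/ℓ.
L = (4π×10⁻⁷)(450)²(1.270×10^-3)/(0.217 m) = 1.489×10^-3 H.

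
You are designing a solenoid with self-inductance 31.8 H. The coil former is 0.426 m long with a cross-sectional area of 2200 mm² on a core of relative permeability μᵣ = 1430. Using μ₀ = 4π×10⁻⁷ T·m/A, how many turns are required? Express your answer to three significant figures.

N ≈ 1850 turns

A = 2200 mm² = 2.200×10^-3 m².
From L = μ₀μᵣN²A/ℓ, N = √(Lℓ / (μ₀μᵣA)).
N = √[(31.8)(0.426) / ((4π×10⁻⁷)(1430)×2.200×10^-3)] = √(3.427×10^6) ≈ 1851.1.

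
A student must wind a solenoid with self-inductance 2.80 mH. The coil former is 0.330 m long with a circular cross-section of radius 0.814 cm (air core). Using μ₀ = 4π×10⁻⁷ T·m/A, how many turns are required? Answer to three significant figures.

N ≈ 1880 turns

A = πr² = π(8.140×10^-3 m)² = 2.082×10^-4 m².
From L = μ₀N²A/ℓ, N = √(Lℓ / (μ₀A)).
N = √[(2.800×10^-3)(0.33) / ((4π×10⁻⁷)×2.082×10^-4)] = √(3.532×10^6) ≈ 1879.5.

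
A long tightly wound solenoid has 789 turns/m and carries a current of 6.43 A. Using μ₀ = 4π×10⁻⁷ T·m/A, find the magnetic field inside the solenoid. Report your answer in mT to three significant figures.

B ≈ 6.38 mT

Inside a long solenoid, B = μ₀nI.
B = (4π×10⁻⁷)(789 m⁻¹)(6.43 A) = 6.375×10^-3 T.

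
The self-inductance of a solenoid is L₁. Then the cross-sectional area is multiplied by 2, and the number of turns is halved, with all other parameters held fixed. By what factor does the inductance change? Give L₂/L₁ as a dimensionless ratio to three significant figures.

L₂/L₁ = 0.500

For a solenoid, L ∝ μᵣN²A/ℓ.
L₂/L₁ = (2) × (0.5)^2 = 0.500.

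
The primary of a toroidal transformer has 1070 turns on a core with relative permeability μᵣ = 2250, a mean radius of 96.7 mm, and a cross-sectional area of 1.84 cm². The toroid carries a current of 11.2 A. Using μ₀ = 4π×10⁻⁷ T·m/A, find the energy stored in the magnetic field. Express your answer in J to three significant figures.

U ≈ 61.5 J

L = μ₀μᵣN²A/(2πR) = (4π×10⁻⁷)(2250)(1070)²(1.840×10^-4)/(2π×9.670×10^-2) = 0.9803 H.
U = ½LI² = ½(0.9803)(11.2)² = 61.49 J.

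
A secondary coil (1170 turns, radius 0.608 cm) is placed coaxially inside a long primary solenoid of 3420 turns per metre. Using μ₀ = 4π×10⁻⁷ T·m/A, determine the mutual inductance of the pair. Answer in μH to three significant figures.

The outer solenoid produces a uniform field B₁ = μ₀n₁I₁ across the inner coil,
so the flux linkage is N₂Φ = N₂B₁A₂ = μ₀n₁N₂A₂·I₁, giving M = μ₀n₁N₂A₂.
A₂ = πr² = π(6.080×10^-3 m)² = 1.161×10^-4 m².
M = (4π×10⁻⁷)(3420)(1170)(1.161×10^-4) = 5.840×10^-4 H.

M ≈ 584 μH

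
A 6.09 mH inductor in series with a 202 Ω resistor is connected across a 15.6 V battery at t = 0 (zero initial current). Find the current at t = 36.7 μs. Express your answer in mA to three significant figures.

τ = L/R = 6.090×10^-3/202 = 3.0149×10^-5 s; final current I_∞ = ε/R = 15.6/202 = 7.723×10^-2 A.
I(t) = I_∞(1 − e^(−t/τ)) with t/τ = 1.217.
I = (7.723×10^-2)(1 − e^(−1.217)) = 5.437×10^-2 A.

I ≈ 54.4 mA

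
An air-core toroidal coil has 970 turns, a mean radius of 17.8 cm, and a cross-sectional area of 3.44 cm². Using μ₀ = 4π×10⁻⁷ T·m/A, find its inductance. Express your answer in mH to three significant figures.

L ≈ 0.364 mH

For a thin toroid, L = μ₀N²A/(2πR).
L = (4π×10⁻⁷)(970)²(3.440×10^-4) / (2π×0.178 m) = 3.637×10^-4 H.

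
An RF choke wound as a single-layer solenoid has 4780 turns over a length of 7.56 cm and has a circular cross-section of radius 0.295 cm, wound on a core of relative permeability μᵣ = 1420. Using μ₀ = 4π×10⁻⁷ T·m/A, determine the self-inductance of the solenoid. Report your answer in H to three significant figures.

A = πr² = π(2.950×10^-3 m)² = 2.734×10^-5 m².
For a long solenoid, L = μ₀μᵣN²A/ℓ.
L = (4π×10⁻⁷)(1420)(4780)²(2.734×10^-5)/(7.560×10^-2 m) = 14.74 H.

L ≈ 14.7 H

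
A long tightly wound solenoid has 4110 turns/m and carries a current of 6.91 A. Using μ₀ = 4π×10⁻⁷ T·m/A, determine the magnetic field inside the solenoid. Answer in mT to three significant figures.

B ≈ 35.7 mT

Inside a long solenoid, B = μ₀nI.
B = (4π×10⁻⁷)(4.110×10^3 m⁻¹)(6.91 A) = 3.569×10^-2 T.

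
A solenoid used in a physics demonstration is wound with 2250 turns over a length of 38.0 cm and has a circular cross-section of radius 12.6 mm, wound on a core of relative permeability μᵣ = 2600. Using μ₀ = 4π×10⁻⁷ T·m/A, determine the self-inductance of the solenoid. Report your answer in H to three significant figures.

A = πr² = π(1.260×10^-2 m)² = 4.988×10^-4 m².
For a long solenoid, L = μ₀μᵣN²A/ℓ.
L = (4π×10⁻⁷)(2600)(2250)²(4.988×10^-4)/(0.38 m) = 21.71 H.

L ≈ 21.7 H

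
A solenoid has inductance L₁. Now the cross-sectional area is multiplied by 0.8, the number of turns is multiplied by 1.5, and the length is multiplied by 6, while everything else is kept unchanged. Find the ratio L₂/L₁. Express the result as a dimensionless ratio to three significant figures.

L₂/L₁ = 0.300

For a solenoid, L ∝ μᵣN²A/ℓ.
L₂/L₁ = (0.8) × (1.5)^2 × (6)^-1 = 0.300.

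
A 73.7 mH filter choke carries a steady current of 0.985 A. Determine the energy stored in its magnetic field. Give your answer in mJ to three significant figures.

Stored magnetic energy: U = ½LI².
U = ½(7.370×10^-2 H)(0.985 A)² = 3.575×10^-2 J.

U ≈ 35.8 mJ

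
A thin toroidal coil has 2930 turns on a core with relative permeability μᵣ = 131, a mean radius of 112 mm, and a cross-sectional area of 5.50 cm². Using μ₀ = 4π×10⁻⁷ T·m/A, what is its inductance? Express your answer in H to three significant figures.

For a thin toroid, L = μ₀μᵣN²A/(2πR).
L = (4π×10⁻⁷)(131)(2930)²(5.500×10^-4) / (2π×0.112 m) = 1.1045 H.

L ≈ 1.10 H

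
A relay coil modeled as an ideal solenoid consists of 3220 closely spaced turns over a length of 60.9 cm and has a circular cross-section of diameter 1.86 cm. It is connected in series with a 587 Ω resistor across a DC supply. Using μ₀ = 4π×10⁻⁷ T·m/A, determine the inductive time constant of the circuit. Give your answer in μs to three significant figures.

A = π(d/2)² = π(9.300×10^-3 m)² = 2.717×10^-4 m².
L = μ₀N²A/ℓ = (4π×10⁻⁷)(3220)²(2.717×10^-4)/(0.609) = 5.813×10^-3 H.
τ = L/R = (5.813×10^-3)/(587) = 9.903×10^-6 s.

τ ≈ 9.90 μs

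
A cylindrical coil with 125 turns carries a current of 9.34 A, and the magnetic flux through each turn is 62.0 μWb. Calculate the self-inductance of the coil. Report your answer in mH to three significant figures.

Self-inductance is defined by L = NΦ_B/I (flux linkage over current).
L = (125)(6.200×10^-5 Wb)/(9.34 A) = 8.298×10^-4 H.

L ≈ 0.830 mH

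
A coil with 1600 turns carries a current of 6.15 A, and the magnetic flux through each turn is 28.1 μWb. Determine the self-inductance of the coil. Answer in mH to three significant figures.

Self-inductance is defined by L = NΦ_B/I (flux linkage over current).
L = (1600)(2.810×10^-5 Wb)/(6.15 A) = 7.311×10^-3 H.

L ≈ 7.31 mH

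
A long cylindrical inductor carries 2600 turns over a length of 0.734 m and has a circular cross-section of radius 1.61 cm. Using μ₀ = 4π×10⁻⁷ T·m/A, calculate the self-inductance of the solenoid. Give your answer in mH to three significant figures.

L ≈ 9.42 mH

A = πr² = π(1.610×10^-2 m)² = 8.143×10^-4 m².
For a long solenoid, L = μ₀N²A/ℓ.
L = (4π×10⁻⁷)(2600)²(8.143×10^-4)/(0.734 m) = 9.4246×10^-3 H.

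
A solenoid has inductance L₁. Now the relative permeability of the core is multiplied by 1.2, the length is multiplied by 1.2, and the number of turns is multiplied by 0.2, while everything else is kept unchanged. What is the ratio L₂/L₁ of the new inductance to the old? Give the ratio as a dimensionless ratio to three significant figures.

L₂/L₁ = 0.0400

For a solenoid, L ∝ μᵣN²A/ℓ.
L₂/L₁ = (1.2) × (1.2)^-1 × (0.2)^2 = 0.0400.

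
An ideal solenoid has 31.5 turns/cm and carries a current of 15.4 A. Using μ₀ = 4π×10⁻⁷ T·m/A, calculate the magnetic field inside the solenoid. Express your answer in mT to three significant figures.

B ≈ 61.0 mT

Inside a long solenoid, B = μ₀nI.
B = (4π×10⁻⁷)(3.150×10^3 m⁻¹)(15.4 A) = 6.096×10^-2 T.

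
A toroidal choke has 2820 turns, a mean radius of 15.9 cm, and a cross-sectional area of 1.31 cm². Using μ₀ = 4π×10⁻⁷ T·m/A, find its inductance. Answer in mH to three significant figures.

L ≈ 1.31 mH

For a thin toroid, L = μ₀N²A/(2πR).
L = (4π×10⁻⁷)(2820)²(1.310×10^-4) / (2π×0.159 m) = 1.310×10^-3 H.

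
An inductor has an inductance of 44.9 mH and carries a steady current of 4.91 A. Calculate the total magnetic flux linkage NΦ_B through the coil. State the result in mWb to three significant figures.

NΦ_B ≈ 220 mWb

From L = NΦ_B/I, the flux linkage is NΦ_B = LI.
NΦ_B = (4.490×10^-2 H)(4.91 A) = 0.22046 Wb.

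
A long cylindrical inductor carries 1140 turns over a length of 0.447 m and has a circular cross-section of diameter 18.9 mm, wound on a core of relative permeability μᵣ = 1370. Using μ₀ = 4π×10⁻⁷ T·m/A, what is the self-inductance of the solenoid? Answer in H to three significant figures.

L ≈ 1.40 H

A = π(d/2)² = π(9.450×10^-3 m)² = 2.806×10^-4 m².
For a long solenoid, L = μ₀μᵣN²A/ℓ.
L = (4π×10⁻⁷)(1370)(1140)²(2.806×10^-4)/(0.447 m) = 1.404 H.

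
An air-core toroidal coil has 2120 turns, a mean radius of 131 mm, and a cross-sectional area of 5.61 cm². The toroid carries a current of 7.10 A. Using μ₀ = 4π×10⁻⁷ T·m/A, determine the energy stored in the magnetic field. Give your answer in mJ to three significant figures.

L = μ₀N²A/(2πR) = (4π×10⁻⁷)(2120)²(5.610×10^-4)/(2π×0.131) = 3.849×10^-3 H.
U = ½LI² = ½(3.849×10^-3)(7.10)² = 9.702×10^-2 J.

U ≈ 97.0 mJ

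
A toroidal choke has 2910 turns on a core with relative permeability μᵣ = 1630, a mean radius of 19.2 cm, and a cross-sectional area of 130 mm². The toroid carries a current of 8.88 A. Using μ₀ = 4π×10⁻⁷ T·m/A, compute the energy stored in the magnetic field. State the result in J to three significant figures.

L = μ₀μᵣN²A/(2πR) = (4π×10⁻⁷)(1630)(2910)²(1.300×10^-4)/(2π×0.192) = 1.869 H.
U = ½LI² = ½(1.869)(8.88)² = 73.7 J.

U ≈ 73.7 J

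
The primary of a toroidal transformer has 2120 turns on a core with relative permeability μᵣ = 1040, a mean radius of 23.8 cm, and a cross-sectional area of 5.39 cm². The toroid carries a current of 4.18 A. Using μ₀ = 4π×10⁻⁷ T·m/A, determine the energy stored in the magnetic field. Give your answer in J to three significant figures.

U ≈ 18.5 J

L = μ₀μᵣN²A/(2πR) = (4π×10⁻⁷)(1040)(2120)²(5.390×10^-4)/(2π×0.238) = 2.117 H.
U = ½LI² = ½(2.117)(4.18)² = 18.5 J.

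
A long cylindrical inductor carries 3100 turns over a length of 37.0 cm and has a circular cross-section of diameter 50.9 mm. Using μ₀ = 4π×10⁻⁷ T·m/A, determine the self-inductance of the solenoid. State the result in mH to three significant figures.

L ≈ 66.4 mH

A = π(d/2)² = π(2.545×10^-2 m)² = 2.0348×10^-3 m².
For a long solenoid, L = μ₀N²A/ℓ.
L = (4π×10⁻⁷)(3100)²(2.0348×10^-3)/(0.37 m) = 6.641×10^-2 H.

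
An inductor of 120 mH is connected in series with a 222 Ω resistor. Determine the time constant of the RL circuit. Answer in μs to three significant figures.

τ ≈ 541 μs

τ = L/R = (0.12 H)/(222 Ω) = 5.405×10^-4 s.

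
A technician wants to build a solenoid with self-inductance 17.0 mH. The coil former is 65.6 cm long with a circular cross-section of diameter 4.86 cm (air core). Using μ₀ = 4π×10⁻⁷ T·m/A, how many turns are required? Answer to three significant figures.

N ≈ 2190 turns

A = π(d/2)² = π(2.430×10^-2 m)² = 1.855×10^-3 m².
From L = μ₀N²A/ℓ, N = √(Lℓ / (μ₀A)).
N = √[(1.700×10^-2)(0.656) / ((4π×10⁻⁷)×1.855×10^-3)] = √(4.784×10^6) ≈ 2187.2.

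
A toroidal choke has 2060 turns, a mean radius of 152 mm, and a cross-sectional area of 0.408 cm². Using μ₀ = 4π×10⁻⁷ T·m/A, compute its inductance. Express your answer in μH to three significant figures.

L ≈ 228 μH

For a thin toroid, L = μ₀N²A/(2πR).
L = (4π×10⁻⁷)(2060)²(4.080×10^-5) / (2π×0.152 m) = 2.278×10^-4 H.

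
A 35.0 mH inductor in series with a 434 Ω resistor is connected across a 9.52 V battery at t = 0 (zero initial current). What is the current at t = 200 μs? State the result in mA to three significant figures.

I ≈ 20.1 mA

τ = L/R = 3.500×10^-2/434 = 8.0645×10^-5 s; final current I_∞ = ε/R = 9.52/434 = 2.194×10^-2 A.
I(t) = I_∞(1 − e^(−t/τ)) with t/τ = 2.480.
I = (2.194×10^-2)(1 − e^(−2.480)) = 2.010×10^-2 A.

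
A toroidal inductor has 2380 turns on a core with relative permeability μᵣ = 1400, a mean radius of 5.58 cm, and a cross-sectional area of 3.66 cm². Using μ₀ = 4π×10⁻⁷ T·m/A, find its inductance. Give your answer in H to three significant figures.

For a thin toroid, L = μ₀μᵣN²A/(2πR).
L = (4π×10⁻⁷)(1400)(2380)²(3.660×10^-4) / (2π×5.580×10^-2 m) = 10.4 H.

L ≈ 10.4 H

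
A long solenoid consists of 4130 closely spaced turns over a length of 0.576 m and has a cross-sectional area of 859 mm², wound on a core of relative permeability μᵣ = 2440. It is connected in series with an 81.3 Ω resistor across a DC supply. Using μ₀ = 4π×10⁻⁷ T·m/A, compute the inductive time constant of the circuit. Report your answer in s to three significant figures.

τ ≈ 0.959 s

A = 859 mm² = 8.590×10^-4 m².
L = μ₀μᵣN²A/ℓ = (4π×10⁻⁷)(2440)(4130)²(8.590×10^-4)/(0.576) = 78 H.
τ = L/R = (78)/(81.3) = 0.9594 s.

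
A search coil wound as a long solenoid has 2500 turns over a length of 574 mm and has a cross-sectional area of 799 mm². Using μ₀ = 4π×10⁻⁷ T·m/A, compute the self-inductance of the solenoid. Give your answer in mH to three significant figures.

L ≈ 10.9 mH

A = 799 mm² = 7.990×10^-4 m².
For a long solenoid, L = μ₀N²A/ℓ.
L = (4π×10⁻⁷)(2500)²(7.990×10^-4)/(0.574 m) = 1.093×10^-2 H.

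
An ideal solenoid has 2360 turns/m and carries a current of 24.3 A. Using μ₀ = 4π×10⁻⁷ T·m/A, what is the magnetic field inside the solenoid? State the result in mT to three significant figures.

B ≈ 72.1 mT

Inside a long solenoid, B = μ₀nI.
B = (4π×10⁻⁷)(2.360×10^3 m⁻¹)(24.3 A) = 7.207×10^-2 T.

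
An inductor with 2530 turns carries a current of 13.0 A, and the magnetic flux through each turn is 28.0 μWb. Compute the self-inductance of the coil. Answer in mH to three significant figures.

Self-inductance is defined by L = NΦ_B/I (flux linkage over current).
L = (2530)(2.800×10^-5 Wb)/(13.0 A) = 5.449×10^-3 H.

L ≈ 5.45 mH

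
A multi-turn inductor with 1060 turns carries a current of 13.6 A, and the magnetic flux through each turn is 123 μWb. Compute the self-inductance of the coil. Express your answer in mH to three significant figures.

Self-inductance is defined by L = NΦ_B/I (flux linkage over current).
L = (1060)(1.230×10^-4 Wb)/(13.6 A) = 9.587×10^-3 H.

L ≈ 9.59 mH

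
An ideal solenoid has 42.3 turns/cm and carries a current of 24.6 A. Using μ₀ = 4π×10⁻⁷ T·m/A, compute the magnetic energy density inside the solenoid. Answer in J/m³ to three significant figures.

B = μ₀nI = (4π×10⁻⁷)(4.230×10^3)(24.6) = 0.1308 T.
u = B²/(2μ₀) = (0.1308)²/(2×4π×10⁻⁷) = 6.803×10^3 J/m³.

u ≈ 6800 J/m³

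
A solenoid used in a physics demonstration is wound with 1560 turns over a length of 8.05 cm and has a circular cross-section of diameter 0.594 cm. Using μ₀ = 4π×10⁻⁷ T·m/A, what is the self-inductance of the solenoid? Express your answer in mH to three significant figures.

L ≈ 1.05 mH

A = π(d/2)² = π(2.970×10^-3 m)² = 2.771×10^-5 m².
For a long solenoid, L = μ₀N²A/ℓ.
L = (4π×10⁻⁷)(1560)²(2.771×10^-5)/(8.050×10^-2 m) = 1.053×10^-3 H.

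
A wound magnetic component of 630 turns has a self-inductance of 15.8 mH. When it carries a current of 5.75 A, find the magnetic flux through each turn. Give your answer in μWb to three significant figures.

Φ_B ≈ 144 μWb

From L = NΦ_B/I, the flux per turn is Φ_B = LI/N.
Φ_B = (1.580×10^-2 H)(5.75 A)/630 = 1.442×10^-4 Wb.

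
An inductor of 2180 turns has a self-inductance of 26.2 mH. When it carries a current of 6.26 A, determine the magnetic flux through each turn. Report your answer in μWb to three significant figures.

Φ_B ≈ 75.2 μWb

From L = NΦ_B/I, the flux per turn is Φ_B = LI/N.
Φ_B = (2.620×10^-2 H)(6.26 A)/2180 = 7.523×10^-5 Wb.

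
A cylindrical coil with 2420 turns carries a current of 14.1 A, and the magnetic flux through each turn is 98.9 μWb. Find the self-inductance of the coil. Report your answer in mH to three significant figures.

L ≈ 17.0 mH

Self-inductance is defined by L = NΦ_B/I (flux linkage over current).
L = (2420)(9.890×10^-5 Wb)/(14.1 A) = 1.697×10^-2 H.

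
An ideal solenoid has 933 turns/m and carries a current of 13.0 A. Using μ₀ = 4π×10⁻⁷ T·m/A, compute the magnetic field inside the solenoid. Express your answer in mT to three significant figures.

B ≈ 15.2 mT

Inside a long solenoid, B = μ₀nI.
B = (4π×10⁻⁷)(933 m⁻¹)(13.0 A) = 1.524×10^-2 T.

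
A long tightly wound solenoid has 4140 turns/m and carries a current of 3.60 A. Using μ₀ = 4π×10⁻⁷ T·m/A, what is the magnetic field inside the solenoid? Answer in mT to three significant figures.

B ≈ 18.7 mT

Inside a long solenoid, B = μ₀nI.
B = (4π×10⁻⁷)(4.140×10^3 m⁻¹)(3.60 A) = 1.873×10^-2 T.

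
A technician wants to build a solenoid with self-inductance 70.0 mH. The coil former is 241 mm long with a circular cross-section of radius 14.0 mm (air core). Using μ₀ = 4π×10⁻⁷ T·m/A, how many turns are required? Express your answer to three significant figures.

N ≈ 4670 turns

A = πr² = π(1.400×10^-2 m)² = 6.158×10^-4 m².
From L = μ₀N²A/ℓ, N = √(Lℓ / (μ₀A)).
N = √[(7.000×10^-2)(0.241) / ((4π×10⁻⁷)×6.158×10^-4)] = √(2.180×10^7) ≈ 4669.3.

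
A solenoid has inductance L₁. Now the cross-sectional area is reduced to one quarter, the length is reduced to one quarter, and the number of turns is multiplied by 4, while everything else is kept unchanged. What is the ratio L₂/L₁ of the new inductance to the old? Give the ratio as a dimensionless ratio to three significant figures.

For a solenoid, L ∝ μᵣN²A/ℓ.
L₂/L₁ = (0.25) × (0.25)^-1 × (4)^2 = 16.0.

L₂/L₁ = 16.0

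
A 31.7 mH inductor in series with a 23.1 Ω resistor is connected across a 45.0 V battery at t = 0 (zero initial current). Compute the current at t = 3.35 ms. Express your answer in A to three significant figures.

τ = L/R = 3.170×10^-2/23.1 = 1.372×10^-3 s; final current I_∞ = ε/R = 45.0/23.1 = 1.948 A.
I(t) = I_∞(1 − e^(−t/τ)) with t/τ = 2.441.
I = (1.948)(1 − e^(−2.441)) = 1.778 A.

I ≈ 1.78 A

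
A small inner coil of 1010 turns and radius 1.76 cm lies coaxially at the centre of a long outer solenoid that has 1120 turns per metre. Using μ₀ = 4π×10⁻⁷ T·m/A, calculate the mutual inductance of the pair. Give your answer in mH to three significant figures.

M ≈ 1.38 mH

The outer solenoid produces a uniform field B₁ = μ₀n₁I₁ across the inner coil,
so the flux linkage is N₂Φ = N₂B₁A₂ = μ₀n₁N₂A₂·I₁, giving M = μ₀n₁N₂A₂.
A₂ = πr² = π(1.760×10^-2 m)² = 9.731×10^-4 m².
M = (4π×10⁻⁷)(1120)(1010)(9.731×10^-4) = 1.383×10^-3 H.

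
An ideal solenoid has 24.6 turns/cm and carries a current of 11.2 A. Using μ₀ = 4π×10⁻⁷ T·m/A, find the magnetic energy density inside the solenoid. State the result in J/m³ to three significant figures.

B = μ₀nI = (4π×10⁻⁷)(2.460×10^3)(11.2) = 3.462×10^-2 T.
u = B²/(2μ₀) = (3.462×10^-2)²/(2×4π×10⁻⁷) = 477 J/m³.

u ≈ 477 J/m³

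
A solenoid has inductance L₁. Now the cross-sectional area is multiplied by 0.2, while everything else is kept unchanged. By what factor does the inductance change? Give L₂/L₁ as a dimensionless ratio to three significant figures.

For a solenoid, L ∝ μᵣN²A/ℓ.
L₂/L₁ = (0.2) = 0.200.

L₂/L₁ = 0.200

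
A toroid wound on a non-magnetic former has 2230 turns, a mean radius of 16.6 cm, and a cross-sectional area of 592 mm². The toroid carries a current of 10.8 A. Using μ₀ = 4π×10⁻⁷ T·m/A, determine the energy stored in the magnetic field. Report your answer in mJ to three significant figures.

U ≈ 207 mJ

L = μ₀N²A/(2πR) = (4π×10⁻⁷)(2230)²(5.920×10^-4)/(2π×0.166) = 3.547×10^-3 H.
U = ½LI² = ½(3.547×10^-3)(10.8)² = 0.2069 J.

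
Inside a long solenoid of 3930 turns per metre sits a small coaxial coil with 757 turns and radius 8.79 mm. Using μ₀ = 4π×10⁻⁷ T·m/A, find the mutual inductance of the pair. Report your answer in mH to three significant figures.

M ≈ 0.907 mH

The outer solenoid produces a uniform field B₁ = μ₀n₁I₁ across the inner coil,
so the flux linkage is N₂Φ = N₂B₁A₂ = μ₀n₁N₂A₂·I₁, giving M = μ₀n₁N₂A₂.
A₂ = πr² = π(8.790×10^-3 m)² = 2.427×10^-4 m².
M = (4π×10⁻⁷)(3930)(757)(2.427×10^-4) = 9.0746×10^-4 H.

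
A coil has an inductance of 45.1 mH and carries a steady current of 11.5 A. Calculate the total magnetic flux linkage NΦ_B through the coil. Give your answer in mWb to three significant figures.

NΦ_B ≈ 519 mWb

From L = NΦ_B/I, the flux linkage is NΦ_B = LI.
NΦ_B = (4.510×10^-2 H)(11.5 A) = 0.5187 Wb.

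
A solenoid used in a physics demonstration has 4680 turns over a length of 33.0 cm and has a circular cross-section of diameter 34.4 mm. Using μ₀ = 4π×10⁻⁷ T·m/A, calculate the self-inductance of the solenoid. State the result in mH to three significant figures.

A = π(d/2)² = π(1.720×10^-2 m)² = 9.294×10^-4 m².
For a long solenoid, L = μ₀N²A/ℓ.
L = (4π×10⁻⁷)(4680)²(9.294×10^-4)/(0.33 m) = 7.752×10^-2 H.

L ≈ 77.5 mH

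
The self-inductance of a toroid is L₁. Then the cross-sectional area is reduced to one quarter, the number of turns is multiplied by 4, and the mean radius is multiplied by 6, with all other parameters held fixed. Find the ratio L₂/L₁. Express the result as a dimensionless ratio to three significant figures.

For a toroid, L ∝ μᵣN²A/R.
L₂/L₁ = (0.25) × (4)^2 × (6)^-1 = 0.667.

L₂/L₁ = 0.667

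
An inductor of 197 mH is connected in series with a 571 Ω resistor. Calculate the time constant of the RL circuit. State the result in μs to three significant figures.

τ ≈ 345 μs

τ = L/R = (0.197 H)/(571 Ω) = 3.450×10^-4 s.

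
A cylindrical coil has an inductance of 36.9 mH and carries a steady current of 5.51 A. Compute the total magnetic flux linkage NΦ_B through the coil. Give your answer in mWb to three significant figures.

From L = NΦ_B/I, the flux linkage is NΦ_B = LI.
NΦ_B = (3.690×10^-2 H)(5.51 A) = 0.2033 Wb.

NΦ_B ≈ 203 mWb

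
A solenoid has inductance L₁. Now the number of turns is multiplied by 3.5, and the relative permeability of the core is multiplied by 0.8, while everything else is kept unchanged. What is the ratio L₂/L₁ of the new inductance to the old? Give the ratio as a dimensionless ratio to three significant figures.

For a solenoid, L ∝ μᵣN²A/ℓ.
L₂/L₁ = (3.5)^2 × (0.8) = 9.80.

L₂/L₁ = 9.80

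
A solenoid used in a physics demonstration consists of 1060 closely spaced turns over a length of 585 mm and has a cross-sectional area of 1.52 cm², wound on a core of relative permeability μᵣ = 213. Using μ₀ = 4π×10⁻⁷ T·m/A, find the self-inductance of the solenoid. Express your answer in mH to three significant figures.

A = 1.52 cm² = 1.520×10^-4 m².
For a long solenoid, L = μ₀μᵣN²A/ℓ.
L = (4π×10⁻⁷)(213)(1060)²(1.520×10^-4)/(0.585 m) = 7.814×10^-2 H.

L ≈ 78.1 mH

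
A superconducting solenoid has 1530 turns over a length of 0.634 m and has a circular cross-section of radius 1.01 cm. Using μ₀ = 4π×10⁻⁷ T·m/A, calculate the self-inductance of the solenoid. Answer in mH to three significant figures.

A = πr² = π(1.010×10^-2 m)² = 3.2047×10^-4 m².
For a long solenoid, L = μ₀N²A/ℓ.
L = (4π×10⁻⁷)(1530)²(3.2047×10^-4)/(0.634 m) = 1.487×10^-3 H.

L ≈ 1.49 mH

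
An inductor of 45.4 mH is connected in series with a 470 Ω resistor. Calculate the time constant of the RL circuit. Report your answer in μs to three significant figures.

τ = L/R = (4.540×10^-2 H)/(470 Ω) = 9.660×10^-5 s.

τ ≈ 96.6 μs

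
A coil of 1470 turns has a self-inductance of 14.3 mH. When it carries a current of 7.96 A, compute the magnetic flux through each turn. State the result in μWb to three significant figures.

Φ_B ≈ 77.4 μWb

From L = NΦ_B/I, the flux per turn is Φ_B = LI/N.
Φ_B = (1.430×10^-2 H)(7.96 A)/1470 = 7.743×10^-5 Wb.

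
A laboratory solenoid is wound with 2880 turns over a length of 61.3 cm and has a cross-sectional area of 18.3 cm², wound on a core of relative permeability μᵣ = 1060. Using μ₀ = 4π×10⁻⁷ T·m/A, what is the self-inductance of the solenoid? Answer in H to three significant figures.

L ≈ 33.0 H

A = 18.3 cm² = 1.830×10^-3 m².
For a long solenoid, L = μ₀μᵣN²A/ℓ.
L = (4π×10⁻⁷)(1060)(2880)²(1.830×10^-3)/(0.613 m) = 32.98 H.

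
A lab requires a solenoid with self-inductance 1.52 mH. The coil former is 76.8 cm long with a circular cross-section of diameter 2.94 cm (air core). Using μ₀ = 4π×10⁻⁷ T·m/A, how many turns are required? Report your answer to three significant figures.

N ≈ 1170 turns

A = π(d/2)² = π(1.470×10^-2 m)² = 6.789×10^-4 m².
From L = μ₀N²A/ℓ, N = √(Lℓ / (μ₀A)).
N = √[(1.520×10^-3)(0.768) / ((4π×10⁻⁷)×6.789×10^-4)] = √(1.368×10^6) ≈ 1169.8.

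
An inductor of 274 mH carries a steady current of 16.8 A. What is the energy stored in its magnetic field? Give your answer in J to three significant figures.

U ≈ 38.7 J

Stored magnetic energy: U = ½LI².
U = ½(0.274 H)(16.8 A)² = 38.67 J.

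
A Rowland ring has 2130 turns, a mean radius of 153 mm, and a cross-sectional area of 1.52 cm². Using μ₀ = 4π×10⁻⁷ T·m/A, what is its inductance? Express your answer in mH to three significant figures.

For a thin toroid, L = μ₀N²A/(2πR).
L = (4π×10⁻⁷)(2130)²(1.520×10^-4) / (2π×0.153 m) = 9.014×10^-4 H.

L ≈ 0.901 mH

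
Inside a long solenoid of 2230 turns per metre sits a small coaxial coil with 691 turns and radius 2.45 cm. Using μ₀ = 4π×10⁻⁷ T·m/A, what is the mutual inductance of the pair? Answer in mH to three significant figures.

The outer solenoid produces a uniform field B₁ = μ₀n₁I₁ across the inner coil,
so the flux linkage is N₂Φ = N₂B₁A₂ = μ₀n₁N₂A₂·I₁, giving M = μ₀n₁N₂A₂.
A₂ = πr² = π(2.450×10^-2 m)² = 1.886×10^-3 m².
M = (4π×10⁻⁷)(2230)(691)(1.886×10^-3) = 3.652×10^-3 H.

M ≈ 3.65 mH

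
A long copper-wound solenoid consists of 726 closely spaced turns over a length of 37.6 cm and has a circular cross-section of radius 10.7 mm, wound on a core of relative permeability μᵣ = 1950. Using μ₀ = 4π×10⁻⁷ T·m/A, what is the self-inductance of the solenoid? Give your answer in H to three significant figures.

A = πr² = π(1.070×10^-2 m)² = 3.597×10^-4 m².
For a long solenoid, L = μ₀μᵣN²A/ℓ.
L = (4π×10⁻⁷)(1950)(726)²(3.597×10^-4)/(0.376 m) = 1.236 H.

L ≈ 1.24 H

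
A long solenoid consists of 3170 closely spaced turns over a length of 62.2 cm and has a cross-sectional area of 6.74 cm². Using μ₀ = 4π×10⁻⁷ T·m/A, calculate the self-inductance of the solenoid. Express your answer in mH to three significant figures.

A = 6.74 cm² = 6.740×10^-4 m².
For a long solenoid, L = μ₀N²A/ℓ.
L = (4π×10⁻⁷)(3170)²(6.740×10^-4)/(0.622 m) = 1.368×10^-2 H.

L ≈ 13.7 mH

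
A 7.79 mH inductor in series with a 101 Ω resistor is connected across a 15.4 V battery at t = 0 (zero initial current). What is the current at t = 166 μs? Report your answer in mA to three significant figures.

I ≈ 135 mA

τ = L/R = 7.790×10^-3/101 = 7.713×10^-5 s; final current I_∞ = ε/R = 15.4/101 = 0.15248 A.
I(t) = I_∞(1 − e^(−t/τ)) with t/τ = 2.152.
I = (0.15248)(1 − e^(−2.152)) = 0.1348 A.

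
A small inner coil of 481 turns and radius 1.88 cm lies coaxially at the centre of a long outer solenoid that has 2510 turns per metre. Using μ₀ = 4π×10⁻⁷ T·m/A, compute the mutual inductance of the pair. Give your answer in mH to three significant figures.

The outer solenoid produces a uniform field B₁ = μ₀n₁I₁ across the inner coil,
so the flux linkage is N₂Φ = N₂B₁A₂ = μ₀n₁N₂A₂·I₁, giving M = μ₀n₁N₂A₂.
A₂ = πr² = π(1.880×10^-2 m)² = 1.110×10^-3 m².
M = (4π×10⁻⁷)(2510)(481)(1.110×10^-3) = 1.6846×10^-3 H.

M ≈ 1.68 mH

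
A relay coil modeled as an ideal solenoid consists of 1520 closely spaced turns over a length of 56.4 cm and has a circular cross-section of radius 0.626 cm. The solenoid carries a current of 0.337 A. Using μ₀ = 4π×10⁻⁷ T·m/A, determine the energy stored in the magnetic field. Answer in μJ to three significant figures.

A = πr² = π(6.260×10^-3 m)² = 1.231×10^-4 m².
L = μ₀N²A/ℓ = (4π×10⁻⁷)(1520)²(1.231×10^-4)/(0.564) = 6.337×10^-4 H.
U = ½LI² = ½(6.337×10^-4)(0.337)² = 3.599×10^-5 J.

U ≈ 36.0 μJ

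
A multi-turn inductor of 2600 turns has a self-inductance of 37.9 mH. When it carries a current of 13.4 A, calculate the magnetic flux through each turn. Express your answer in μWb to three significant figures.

From L = NΦ_B/I, the flux per turn is Φ_B = LI/N.
Φ_B = (3.790×10^-2 H)(13.4 A)/2600 = 1.953×10^-4 Wb.

Φ_B ≈ 195 μWb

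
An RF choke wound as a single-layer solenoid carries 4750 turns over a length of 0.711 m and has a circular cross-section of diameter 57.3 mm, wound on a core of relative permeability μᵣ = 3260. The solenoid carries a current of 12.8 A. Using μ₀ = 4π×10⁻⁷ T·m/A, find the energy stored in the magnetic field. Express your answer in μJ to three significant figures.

U ≈ 27500000000 μJ

A = π(d/2)² = π(2.865×10^-2 m)² = 2.579×10^-3 m².
L = μ₀μᵣN²A/ℓ = (4π×10⁻⁷)(3260)(4750)²(2.579×10^-3)/(0.711) = 335.2 H.
U = ½LI² = ½(335.2)(12.8)² = 2.746×10^4 J.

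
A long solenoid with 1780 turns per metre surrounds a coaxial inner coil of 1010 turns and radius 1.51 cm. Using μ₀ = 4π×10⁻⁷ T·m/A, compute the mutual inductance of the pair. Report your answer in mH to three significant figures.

M ≈ 1.62 mH

The outer solenoid produces a uniform field B₁ = μ₀n₁I₁ across the inner coil,
so the flux linkage is N₂Φ = N₂B₁A₂ = μ₀n₁N₂A₂·I₁, giving M = μ₀n₁N₂A₂.
A₂ = πr² = π(1.510×10^-2 m)² = 7.163×10^-4 m².
M = (4π×10⁻⁷)(1780)(1010)(7.163×10^-4) = 1.618×10^-3 H.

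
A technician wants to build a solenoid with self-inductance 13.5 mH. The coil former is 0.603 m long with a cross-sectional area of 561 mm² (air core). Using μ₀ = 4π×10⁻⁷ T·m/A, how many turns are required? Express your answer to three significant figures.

N ≈ 3400 turns

A = 561 mm² = 5.610×10^-4 m².
From L = μ₀N²A/ℓ, N = √(Lℓ / (μ₀A)).
N = √[(1.350×10^-2)(0.603) / ((4π×10⁻⁷)×5.610×10^-4)] = √(1.1547×10^7) ≈ 3398.1.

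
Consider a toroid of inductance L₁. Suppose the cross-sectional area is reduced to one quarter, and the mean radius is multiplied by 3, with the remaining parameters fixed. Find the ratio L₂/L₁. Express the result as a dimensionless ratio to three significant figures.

For a toroid, L ∝ μᵣN²A/R.
L₂/L₁ = (0.25) × (3)^-1 = 0.0833.

L₂/L₁ = 0.0833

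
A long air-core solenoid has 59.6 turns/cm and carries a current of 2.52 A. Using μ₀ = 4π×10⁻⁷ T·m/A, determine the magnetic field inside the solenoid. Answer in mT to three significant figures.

Inside a long solenoid, B = μ₀nI.
B = (4π×10⁻⁷)(5.960×10^3 m⁻¹)(2.52 A) = 1.887×10^-2 T.

B ≈ 18.9 mT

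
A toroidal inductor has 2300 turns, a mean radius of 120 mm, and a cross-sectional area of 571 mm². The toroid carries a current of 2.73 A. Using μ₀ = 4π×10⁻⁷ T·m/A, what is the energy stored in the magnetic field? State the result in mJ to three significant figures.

L = μ₀N²A/(2πR) = (4π×10⁻⁷)(2300)²(5.710×10^-4)/(2π×0.12) = 5.034×10^-3 H.
U = ½LI² = ½(5.034×10^-3)(2.73)² = 1.876×10^-2 J.

U ≈ 18.8 mJ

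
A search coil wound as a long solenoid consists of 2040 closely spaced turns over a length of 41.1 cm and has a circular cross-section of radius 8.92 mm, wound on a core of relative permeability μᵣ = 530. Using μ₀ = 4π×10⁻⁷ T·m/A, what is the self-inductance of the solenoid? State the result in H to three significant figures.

A = πr² = π(8.920×10^-3 m)² = 2.500×10^-4 m².
For a long solenoid, L = μ₀μᵣN²A/ℓ.
L = (4π×10⁻⁷)(530)(2040)²(2.500×10^-4)/(0.411 m) = 1.686 H.

L ≈ 1.69 H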